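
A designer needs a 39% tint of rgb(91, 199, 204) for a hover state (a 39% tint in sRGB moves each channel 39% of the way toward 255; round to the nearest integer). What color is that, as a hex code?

#9BDDE0

A 39% tint moves each channel 39% toward 255:
  R: 91 + 0.39×(255−91) = 91 + 63.96 = 154.96 → 155
  G: 199 + 0.39×(255−199) = 199 + 21.84 = 220.84 → 221
  B: 204 + 0.39×(255−204) = 204 + 19.89 = 223.89 → 224
rgb(155, 221, 224) = #9BDDE0.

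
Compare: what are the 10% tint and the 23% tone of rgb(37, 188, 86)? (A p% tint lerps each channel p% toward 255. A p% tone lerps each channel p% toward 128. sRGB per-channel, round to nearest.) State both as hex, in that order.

10% tint:
  R: 37 + 21.8 = 58.8 → 59
  G: 188 + 0.1×(255−188) = 188 + 6.7 = 194.7 → 195
  B: 86 + 0.1×(255−86) = 86 + 16.9 = 102.9 → 103
  → #3bc367
23% tone:
  R: 37 + 0.23×(128−37) = 37 + 20.93 = 57.93 → 58
  G: 188 − 13.8 = 174.2 → 174
  B: 86 + 0.23×(128−86) = 86 + 9.66 = 95.66 → 96
  → #3aae60

#3bc367, #3aae60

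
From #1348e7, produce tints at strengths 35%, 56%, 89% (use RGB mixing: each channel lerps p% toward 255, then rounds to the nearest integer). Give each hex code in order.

#6688ef, #97aef4, #e5ebfc

#1348e7 is rgb(19, 72, 231).
35%: (19 + 82.6 = 101.6→102, 72 + 64.05 = 136.05→136, 231 + 8.4 = 239.4→239) → #6688ef
56%: (19 + 132.16 = 151.16→151, 72 + 102.48 = 174.48→174, 231 + 13.44 = 244.44→244) → #97aef4
89%: (19 + 210.04 = 229.04→229, 72 + 162.87 = 234.87→235, 231 + 21.36 = 252.36→252) → #e5ebfc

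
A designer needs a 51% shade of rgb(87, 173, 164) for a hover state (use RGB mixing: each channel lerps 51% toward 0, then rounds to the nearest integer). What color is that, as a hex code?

Per channel, c → c + 0.51(0 − c):
  R: 87 − 44.37 = 42.63 → 43
  G: 173 − 88.23 = 84.77 → 85
  B: 164 − 83.64 = 80.36 → 80
rgb(43, 85, 80) = #2B5550.

#2B5550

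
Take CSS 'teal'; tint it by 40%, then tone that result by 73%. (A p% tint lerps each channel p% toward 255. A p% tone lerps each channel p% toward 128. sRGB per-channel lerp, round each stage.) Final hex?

CSS teal is rgb(0, 128, 128).
Per channel, c → c + 0.4(255 − c):
  R: 0 + 0.4×(255−0) = 0 + 102 = 102 → 102
  G: 128 + 0.4×(255−128) = 128 + 50.8 = 178.8 → 179
  B: 128 + 0.4×(255−128) = 128 + 50.8 = 178.8 → 179
After the tint: rgb(102, 179, 179) = #66B3B3.
A 73% tone moves each channel 73% toward 128:
  R: 102 + 18.98 = 120.98 → 121
  G: 179 − 37.23 = 141.77 → 142
  B: 179 + 0.73×(128−179) = 179 − 37.23 = 141.77 → 142
rgb(121, 142, 142) = #798E8E.

#798E8E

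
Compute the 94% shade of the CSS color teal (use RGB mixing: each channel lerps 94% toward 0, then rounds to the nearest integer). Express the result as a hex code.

CSS teal is rgb(0, 128, 128).
A 94% shade moves each channel 94% toward 0:
  R: 0 + 0.94×(0−0) = 0 + 0 = 0 → 0
  G: 128 + 0.94×(0−128) = 128 − 120.32 = 7.68 → 8
  B: 128 − 120.32 = 7.68 → 8
rgb(0, 8, 8) = #000808.

#000808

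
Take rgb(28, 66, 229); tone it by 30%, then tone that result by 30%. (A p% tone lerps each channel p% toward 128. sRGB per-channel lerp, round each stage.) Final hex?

#4F62B2

Lerp each channel 30% toward 128:
  R: 28 + 30 = 58 → 58
  G: 66 + 0.3×(128−66) = 66 + 18.6 = 84.6 → 85
  B: 229 − 30.3 = 198.7 → 199
After the tone: rgb(58, 85, 199) = #3A55C7.
Per channel, c → c + 0.3(128 − c):
  R: 58 + 0.3×(128−58) = 58 + 21 = 79 → 79
  G: 85 + 12.9 = 97.9 → 98
  B: 199 + 0.3×(128−199) = 199 − 21.3 = 177.7 → 178
rgb(79, 98, 178) = #4F62B2.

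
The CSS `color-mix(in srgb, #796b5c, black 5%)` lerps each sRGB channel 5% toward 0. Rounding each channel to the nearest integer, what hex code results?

#736657

#796b5c is rgb(121, 107, 92).
A 5% shade moves each channel 5% toward 0:
  R: 121 − 6.05 = 114.95 → 115
  G: 107 − 5.35 = 101.65 → 102
  B: 92 + 0.05×(0−92) = 92 − 4.6 = 87.4 → 87
rgb(115, 102, 87) = #736657.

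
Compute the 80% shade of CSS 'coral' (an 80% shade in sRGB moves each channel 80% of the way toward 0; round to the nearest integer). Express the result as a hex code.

CSS coral is rgb(255, 127, 80).
Lerp each channel 80% toward 0:
  R: 255 − 204 = 51 → 51
  G: 127 + 0.8×(0−127) = 127 − 101.6 = 25.4 → 25
  B: 80 + 0.8×(0−80) = 80 − 64 = 16 → 16
rgb(51, 25, 16) = #331910.

#331910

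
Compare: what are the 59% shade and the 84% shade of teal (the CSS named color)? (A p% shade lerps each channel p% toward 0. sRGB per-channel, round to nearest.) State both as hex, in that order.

#003434, #001414

CSS teal is rgb(0, 128, 128).
59% shade:
  R: 0 + 0 = 0 → 0
  G: 128 + 0.59×(0−128) = 128 − 75.52 = 52.48 → 52
  B: 128 + 0.59×(0−128) = 128 − 75.52 = 52.48 → 52
  → #003434
84% shade:
  R: 0 + 0.84×(0−0) = 0 + 0 = 0 → 0
  G: 128 + 0.84×(0−128) = 128 − 107.52 = 20.48 → 20
  B: 128 + 0.84×(0−128) = 128 − 107.52 = 20.48 → 20
  → #001414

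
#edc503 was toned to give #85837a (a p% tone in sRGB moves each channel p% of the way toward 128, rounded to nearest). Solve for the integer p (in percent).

95%

#edc503 is rgb(237, 197, 3); #85837a is rgb(133, 131, 122).
On the B channel (widest range): 122 ≈ 3 + (p/100)(128 − 3), so p ≈ 100×(122 − 3)/(128 − 3) = 11900/125 = 95.20.
p = 95 reproduces all three channels after rounding.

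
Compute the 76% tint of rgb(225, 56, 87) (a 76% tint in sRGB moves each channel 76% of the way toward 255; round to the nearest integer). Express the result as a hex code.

#F8CFD7

Per channel, c → c + 0.76(255 − c):
  R: 225 + 0.76×(255−225) = 225 + 22.8 = 247.8 → 248
  G: 56 + 151.24 = 207.24 → 207
  B: 87 + 0.76×(255−87) = 87 + 127.68 = 214.68 → 215
rgb(248, 207, 215) = #F8CFD7.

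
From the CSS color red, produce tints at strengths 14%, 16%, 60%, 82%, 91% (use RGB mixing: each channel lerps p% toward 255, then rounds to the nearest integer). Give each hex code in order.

#FF2424, #FF2929, #FF9999, #FFD1D1, #FFE8E8

CSS red is rgb(255, 0, 0).
14%: (255→255, 0 + 35.7 = 35.7→36, 0 + 35.7 = 35.7→36) → #FF2424
16%: (255→255, 0 + 40.8 = 40.8→41, 0 + 40.8 = 40.8→41) → #FF2929
60%: (255→255, 0 + 153 = 153→153, 0 + 153 = 153→153) → #FF9999
82%: (255→255, 0 + 209.1 = 209.1→209, 0 + 209.1 = 209.1→209) → #FFD1D1
91%: (255→255, 0 + 232.05 = 232.05→232, 0 + 232.05 = 232.05→232) → #FFE8E8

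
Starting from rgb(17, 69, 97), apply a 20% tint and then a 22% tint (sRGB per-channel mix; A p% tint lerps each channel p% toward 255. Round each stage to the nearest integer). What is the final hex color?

#6B8B9D

A 20% tint moves each channel 20% toward 255:
  R: 17 + 0.2×(255−17) = 17 + 47.6 = 64.6 → 65
  G: 69 + 37.2 = 106.2 → 106
  B: 97 + 31.6 = 128.6 → 129
After the tint: rgb(65, 106, 129) = #416A81.
Per channel, c → c + 0.22(255 − c):
  R: 65 + 0.22×(255−65) = 65 + 41.8 = 106.8 → 107
  G: 106 + 32.78 = 138.78 → 139
  B: 129 + 0.22×(255−129) = 129 + 27.72 = 156.72 → 157
rgb(107, 139, 157) = #6B8B9D.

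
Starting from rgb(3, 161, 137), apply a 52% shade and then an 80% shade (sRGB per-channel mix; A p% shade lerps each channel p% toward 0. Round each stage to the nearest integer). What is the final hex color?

#000F0D

A 52% shade moves each channel 52% toward 0:
  R: 3 − 1.56 = 1.44 → 1
  G: 161 + 0.52×(0−161) = 161 − 83.72 = 77.28 → 77
  B: 137 − 71.24 = 65.76 → 66
After the shade: rgb(1, 77, 66) = #014D42.
Lerp each channel 80% toward 0:
  R: 1 − 0.8 = 0.2 → 0
  G: 77 − 61.6 = 15.4 → 15
  B: 66 + 0.8×(0−66) = 66 − 52.8 = 13.2 → 13
rgb(0, 15, 13) = #000F0D.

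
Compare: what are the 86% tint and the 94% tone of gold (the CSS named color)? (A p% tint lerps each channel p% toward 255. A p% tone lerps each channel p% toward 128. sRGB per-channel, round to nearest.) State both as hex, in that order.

#FFF9DB, #888578

CSS gold is rgb(255, 215, 0).
86% tint:
  R: 255 + 0 = 255 → 255
  G: 215 + 34.4 = 249.4 → 249
  B: 0 + 0.86×(255−0) = 0 + 219.3 = 219.3 → 219
  → #FFF9DB
94% tone:
  R: 255 + 0.94×(128−255) = 255 − 119.38 = 135.62 → 136
  G: 215 + 0.94×(128−215) = 215 − 81.78 = 133.22 → 133
  B: 0 + 120.32 = 120.32 → 120
  → #888578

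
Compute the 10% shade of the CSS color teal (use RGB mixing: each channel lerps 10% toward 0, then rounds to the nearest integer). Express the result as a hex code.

CSS teal is rgb(0, 128, 128).
A 10% shade moves each channel 10% toward 0:
  R: 0 + 0 = 0 → 0
  G: 128 + 0.1×(0−128) = 128 − 12.8 = 115.2 → 115
  B: 128 + 0.1×(0−128) = 128 − 12.8 = 115.2 → 115
rgb(0, 115, 115) = #007373.

#007373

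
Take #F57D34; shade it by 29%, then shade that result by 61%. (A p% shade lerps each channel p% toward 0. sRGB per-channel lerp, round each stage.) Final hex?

#F57D34 is rgb(245, 125, 52).
Lerp each channel 29% toward 0:
  R: 245 − 71.05 = 173.95 → 174
  G: 125 + 0.29×(0−125) = 125 − 36.25 = 88.75 → 89
  B: 52 − 15.08 = 36.92 → 37
After the shade: rgb(174, 89, 37) = #AE5925.
Lerp each channel 61% toward 0:
  R: 174 + 0.61×(0−174) = 174 − 106.14 = 67.86 → 68
  G: 89 + 0.61×(0−89) = 89 − 54.29 = 34.71 → 35
  B: 37 + 0.61×(0−37) = 37 − 22.57 = 14.43 → 14
rgb(68, 35, 14) = #44230E.

#44230E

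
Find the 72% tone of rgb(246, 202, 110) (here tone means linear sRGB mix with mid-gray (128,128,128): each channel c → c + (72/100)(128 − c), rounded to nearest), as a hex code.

Lerp each channel 72% toward 128:
  R: 246 − 84.96 = 161.04 → 161
  G: 202 − 53.28 = 148.72 → 149
  B: 110 + 12.96 = 122.96 → 123
rgb(161, 149, 123) = #a1957b.

#a1957b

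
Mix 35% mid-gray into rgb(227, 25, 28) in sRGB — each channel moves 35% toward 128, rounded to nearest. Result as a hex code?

Lerp each channel 35% toward 128:
  R: 227 + 0.35×(128−227) = 227 − 34.65 = 192.35 → 192
  G: 25 + 0.35×(128−25) = 25 + 36.05 = 61.05 → 61
  B: 28 + 0.35×(128−28) = 28 + 35 = 63 → 63
rgb(192, 61, 63) = #C03D3F.

#C03D3F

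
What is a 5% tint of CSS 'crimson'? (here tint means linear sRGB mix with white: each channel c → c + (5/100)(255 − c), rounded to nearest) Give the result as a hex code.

CSS crimson is rgb(220, 20, 60).
Lerp each channel 5% toward 255:
  R: 220 + 0.05×(255−220) = 220 + 1.75 = 221.75 → 222
  G: 20 + 11.75 = 31.75 → 32
  B: 60 + 0.05×(255−60) = 60 + 9.75 = 69.75 → 70
rgb(222, 32, 70) = #DE2046.

#DE2046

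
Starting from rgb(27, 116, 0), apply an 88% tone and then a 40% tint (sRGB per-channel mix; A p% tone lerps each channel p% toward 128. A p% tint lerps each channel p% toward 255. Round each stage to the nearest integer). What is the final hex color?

An 88% tone moves each channel 88% toward 128:
  R: 27 + 0.88×(128−27) = 27 + 88.88 = 115.88 → 116
  G: 116 + 10.56 = 126.56 → 127
  B: 0 + 112.64 = 112.64 → 113
After the tone: rgb(116, 127, 113) = #747f71.
Lerp each channel 40% toward 255:
  R: 116 + 55.6 = 171.6 → 172
  G: 127 + 0.4×(255−127) = 127 + 51.2 = 178.2 → 178
  B: 113 + 0.4×(255−113) = 113 + 56.8 = 169.8 → 170
rgb(172, 178, 170) = #acb2aa.

#acb2aa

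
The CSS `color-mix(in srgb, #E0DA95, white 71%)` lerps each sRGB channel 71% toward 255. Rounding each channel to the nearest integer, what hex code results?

#F6F4E0

#E0DA95 is rgb(224, 218, 149).
Per channel, c → c + 0.71(255 − c):
  R: 224 + 0.71×(255−224) = 224 + 22.01 = 246.01 → 246
  G: 218 + 0.71×(255−218) = 218 + 26.27 = 244.27 → 244
  B: 149 + 0.71×(255−149) = 149 + 75.26 = 224.26 → 224
rgb(246, 244, 224) = #F6F4E0.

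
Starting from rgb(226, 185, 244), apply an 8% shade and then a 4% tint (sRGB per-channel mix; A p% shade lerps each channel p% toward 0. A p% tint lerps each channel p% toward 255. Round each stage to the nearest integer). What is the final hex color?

Per channel, c → c + 0.08(0 − c):
  R: 226 + 0.08×(0−226) = 226 − 18.08 = 207.92 → 208
  G: 185 + 0.08×(0−185) = 185 − 14.8 = 170.2 → 170
  B: 244 − 19.52 = 224.48 → 224
After the shade: rgb(208, 170, 224) = #D0AAE0.
Lerp each channel 4% toward 255:
  R: 208 + 0.04×(255−208) = 208 + 1.88 = 209.88 → 210
  G: 170 + 3.4 = 173.4 → 173
  B: 224 + 1.24 = 225.24 → 225
rgb(210, 173, 225) = #D2ADE1.

#D2ADE1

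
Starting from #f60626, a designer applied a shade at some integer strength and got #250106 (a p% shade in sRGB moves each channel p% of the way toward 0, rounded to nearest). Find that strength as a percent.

#f60626 is rgb(246, 6, 38); #250106 is rgb(37, 1, 6).
On the R channel (widest range): 37 ≈ 246 + (p/100)(0 − 246), so p ≈ 100×(37 − 246)/(0 − 246) = -20900/-246 = 84.96.
p = 85 reproduces all three channels after rounding.

85%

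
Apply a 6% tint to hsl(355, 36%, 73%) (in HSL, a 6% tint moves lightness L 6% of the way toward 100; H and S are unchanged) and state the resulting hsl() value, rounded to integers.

hsl(355, 36%, 75%)

L moves 6% from 73 toward 100: 73 + 1.62 = 74.62 → 75.
H and S are unchanged.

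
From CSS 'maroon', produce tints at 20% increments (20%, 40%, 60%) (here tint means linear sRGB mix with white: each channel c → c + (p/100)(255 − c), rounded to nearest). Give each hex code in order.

CSS maroon is rgb(128, 0, 0).
20%: (128 + 25.4 = 153.4→153, 0 + 51 = 51→51, 0 + 51 = 51→51) → #993333
40%: (128 + 50.8 = 178.8→179, 0 + 102 = 102→102, 0 + 102 = 102→102) → #B36666
60%: (128 + 76.2 = 204.2→204, 0 + 153 = 153→153, 0 + 153 = 153→153) → #CC9999

#993333, #B36666, #CC9999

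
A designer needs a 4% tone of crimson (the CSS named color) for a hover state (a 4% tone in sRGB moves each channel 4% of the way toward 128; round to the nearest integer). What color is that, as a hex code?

#D8183F

CSS crimson is rgb(220, 20, 60).
Per channel, c → c + 0.04(128 − c):
  R: 220 + 0.04×(128−220) = 220 − 3.68 = 216.32 → 216
  G: 20 + 4.32 = 24.32 → 24
  B: 60 + 0.04×(128−60) = 60 + 2.72 = 62.72 → 63
rgb(216, 24, 63) = #D8183F.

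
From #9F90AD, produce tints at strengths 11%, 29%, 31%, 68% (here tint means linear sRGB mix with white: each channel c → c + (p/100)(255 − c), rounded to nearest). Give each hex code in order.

#AA9CB6, #BBB0C5, #BDB2C6, #E0DBE5

#9F90AD is rgb(159, 144, 173).
11%: (159 + 10.56 = 169.56→170, 144 + 12.21 = 156.21→156, 173 + 9.02 = 182.02→182) → #AA9CB6
29%: (159 + 27.84 = 186.84→187, 144 + 32.19 = 176.19→176, 173 + 23.78 = 196.78→197) → #BBB0C5
31%: (159 + 29.76 = 188.76→189, 144 + 34.41 = 178.41→178, 173 + 25.42 = 198.42→198) → #BDB2C6
68%: (159 + 65.28 = 224.28→224, 144 + 75.48 = 219.48→219, 173 + 55.76 = 228.76→229) → #E0DBE5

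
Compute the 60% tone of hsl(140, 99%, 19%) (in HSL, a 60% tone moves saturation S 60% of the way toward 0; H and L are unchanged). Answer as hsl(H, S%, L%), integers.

S moves 60% from 99 toward 0: 99 − 59.4 = 39.6 → 40.
H and L are unchanged.

hsl(140, 40%, 19%)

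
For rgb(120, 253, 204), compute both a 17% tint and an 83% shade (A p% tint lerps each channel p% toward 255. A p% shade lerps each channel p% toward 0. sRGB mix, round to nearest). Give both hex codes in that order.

17% tint:
  R: 120 + 22.95 = 142.95 → 143
  G: 253 + 0.34 = 253.34 → 253
  B: 204 + 0.17×(255−204) = 204 + 8.67 = 212.67 → 213
  → #8FFDD5
83% shade:
  R: 120 + 0.83×(0−120) = 120 − 99.6 = 20.4 → 20
  G: 253 + 0.83×(0−253) = 253 − 209.99 = 43.01 → 43
  B: 204 − 169.32 = 34.68 → 35
  → #142B23

#8FFDD5, #142B23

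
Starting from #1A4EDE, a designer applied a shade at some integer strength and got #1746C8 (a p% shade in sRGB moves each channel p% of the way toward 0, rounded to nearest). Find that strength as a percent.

#1A4EDE is rgb(26, 78, 222); #1746C8 is rgb(23, 70, 200).
On the B channel (widest range): 200 ≈ 222 + (p/100)(0 − 222), so p ≈ 100×(200 − 222)/(0 − 222) = -2200/-222 = 9.91.
p = 10 reproduces all three channels after rounding.

10%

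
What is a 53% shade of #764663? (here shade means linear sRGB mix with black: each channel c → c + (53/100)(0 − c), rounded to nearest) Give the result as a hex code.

#37212f

#764663 is rgb(118, 70, 99).
Per channel, c → c + 0.53(0 − c):
  R: 118 + 0.53×(0−118) = 118 − 62.54 = 55.46 → 55
  G: 70 + 0.53×(0−70) = 70 − 37.1 = 32.9 → 33
  B: 99 + 0.53×(0−99) = 99 − 52.47 = 46.53 → 47
rgb(55, 33, 47) = #37212f.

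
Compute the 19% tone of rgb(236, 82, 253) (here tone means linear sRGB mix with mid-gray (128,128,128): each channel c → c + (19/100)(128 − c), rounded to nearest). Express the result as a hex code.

Lerp each channel 19% toward 128:
  R: 236 + 0.19×(128−236) = 236 − 20.52 = 215.48 → 215
  G: 82 + 0.19×(128−82) = 82 + 8.74 = 90.74 → 91
  B: 253 + 0.19×(128−253) = 253 − 23.75 = 229.25 → 229
rgb(215, 91, 229) = #D75BE5.

#D75BE5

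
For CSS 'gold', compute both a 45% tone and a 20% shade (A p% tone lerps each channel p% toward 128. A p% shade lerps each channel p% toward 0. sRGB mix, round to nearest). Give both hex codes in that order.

CSS gold is rgb(255, 215, 0).
45% tone:
  R: 255 + 0.45×(128−255) = 255 − 57.15 = 197.85 → 198
  G: 215 − 39.15 = 175.85 → 176
  B: 0 + 0.45×(128−0) = 0 + 57.6 = 57.6 → 58
  → #C6B03A
20% shade:
  R: 255 − 51 = 204 → 204
  G: 215 + 0.2×(0−215) = 215 − 43 = 172 → 172
  B: 0 + 0.2×(0−0) = 0 + 0 = 0 → 0
  → #CCAC00

#C6B03A, #CCAC00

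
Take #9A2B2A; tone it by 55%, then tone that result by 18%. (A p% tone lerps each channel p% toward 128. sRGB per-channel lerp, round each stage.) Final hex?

#9A2B2A is rgb(154, 43, 42).
Per channel, c → c + 0.55(128 − c):
  R: 154 + 0.55×(128−154) = 154 − 14.3 = 139.7 → 140
  G: 43 + 0.55×(128−43) = 43 + 46.75 = 89.75 → 90
  B: 42 + 0.55×(128−42) = 42 + 47.3 = 89.3 → 89
After the tone: rgb(140, 90, 89) = #8C5A59.
An 18% tone moves each channel 18% toward 128:
  R: 140 + 0.18×(128−140) = 140 − 2.16 = 137.84 → 138
  G: 90 + 0.18×(128−90) = 90 + 6.84 = 96.84 → 97
  B: 89 + 0.18×(128−89) = 89 + 7.02 = 96.02 → 96
rgb(138, 97, 96) = #8A6160.

#8A6160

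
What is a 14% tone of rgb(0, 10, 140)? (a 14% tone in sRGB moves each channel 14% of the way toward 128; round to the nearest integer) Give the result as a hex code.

#121b8a

Per channel, c → c + 0.14(128 − c):
  R: 0 + 0.14×(128−0) = 0 + 17.92 = 17.92 → 18
  G: 10 + 0.14×(128−10) = 10 + 16.52 = 26.52 → 27
  B: 140 + 0.14×(128−140) = 140 − 1.68 = 138.32 → 138
rgb(18, 27, 138) = #121b8a.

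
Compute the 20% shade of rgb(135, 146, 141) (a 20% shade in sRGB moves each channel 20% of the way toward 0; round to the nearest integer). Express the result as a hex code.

Per channel, c → c + 0.2(0 − c):
  R: 135 + 0.2×(0−135) = 135 − 27 = 108 → 108
  G: 146 + 0.2×(0−146) = 146 − 29.2 = 116.8 → 117
  B: 141 + 0.2×(0−141) = 141 − 28.2 = 112.8 → 113
rgb(108, 117, 113) = #6c7571.

#6c7571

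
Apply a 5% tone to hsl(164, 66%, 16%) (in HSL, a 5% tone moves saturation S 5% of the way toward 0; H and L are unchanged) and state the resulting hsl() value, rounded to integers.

hsl(164, 63%, 16%)

S moves 5% from 66 toward 0: 66 − 3.3 = 62.7 → 63.
H and L are unchanged.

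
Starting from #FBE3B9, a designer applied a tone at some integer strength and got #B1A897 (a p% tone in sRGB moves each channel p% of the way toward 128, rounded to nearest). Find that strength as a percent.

60%

#FBE3B9 is rgb(251, 227, 185); #B1A897 is rgb(177, 168, 151).
On the R channel (widest range): 177 ≈ 251 + (p/100)(128 − 251), so p ≈ 100×(177 − 251)/(128 − 251) = -7400/-123 = 60.16.
p = 60 reproduces all three channels after rounding.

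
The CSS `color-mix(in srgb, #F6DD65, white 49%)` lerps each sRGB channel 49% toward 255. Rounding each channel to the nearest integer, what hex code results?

#F6DD65 is rgb(246, 221, 101).
A 49% tint moves each channel 49% toward 255:
  R: 246 + 0.49×(255−246) = 246 + 4.41 = 250.41 → 250
  G: 221 + 0.49×(255−221) = 221 + 16.66 = 237.66 → 238
  B: 101 + 75.46 = 176.46 → 176
rgb(250, 238, 176) = #FAEEB0.

#FAEEB0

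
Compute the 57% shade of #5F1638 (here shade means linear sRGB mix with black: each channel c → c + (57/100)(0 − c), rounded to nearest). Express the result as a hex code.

#5F1638 is rgb(95, 22, 56).
Per channel, c → c + 0.57(0 − c):
  R: 95 − 54.15 = 40.85 → 41
  G: 22 + 0.57×(0−22) = 22 − 12.54 = 9.46 → 9
  B: 56 + 0.57×(0−56) = 56 − 31.92 = 24.08 → 24
rgb(41, 9, 24) = #290918.

#290918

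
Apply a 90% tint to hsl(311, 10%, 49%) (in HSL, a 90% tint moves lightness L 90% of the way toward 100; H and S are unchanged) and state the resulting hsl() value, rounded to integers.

L moves 90% from 49 toward 100: 49 + 45.9 = 94.9 → 95.
H and S are unchanged.

hsl(311, 10%, 95%)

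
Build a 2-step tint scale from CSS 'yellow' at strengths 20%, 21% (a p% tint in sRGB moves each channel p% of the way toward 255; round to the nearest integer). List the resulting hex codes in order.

CSS yellow is rgb(255, 255, 0).
20%: (255→255, 255→255, 0 + 51 = 51→51) → #ffff33
21%: (255→255, 255→255, 0 + 53.55 = 53.55→54) → #ffff36

#ffff33, #ffff36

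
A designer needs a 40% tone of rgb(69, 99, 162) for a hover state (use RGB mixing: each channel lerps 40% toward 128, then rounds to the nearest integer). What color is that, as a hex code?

#5D6F94

A 40% tone moves each channel 40% toward 128:
  R: 69 + 23.6 = 92.6 → 93
  G: 99 + 0.4×(128−99) = 99 + 11.6 = 110.6 → 111
  B: 162 + 0.4×(128−162) = 162 − 13.6 = 148.4 → 148
rgb(93, 111, 148) = #5D6F94.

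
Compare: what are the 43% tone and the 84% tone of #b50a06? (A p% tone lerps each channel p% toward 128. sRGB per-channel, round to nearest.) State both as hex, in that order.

#9e3d3a, #886d6c

#b50a06 is rgb(181, 10, 6).
43% tone:
  R: 181 − 22.79 = 158.21 → 158
  G: 10 + 0.43×(128−10) = 10 + 50.74 = 60.74 → 61
  B: 6 + 0.43×(128−6) = 6 + 52.46 = 58.46 → 58
  → #9e3d3a
84% tone:
  R: 181 − 44.52 = 136.48 → 136
  G: 10 + 99.12 = 109.12 → 109
  B: 6 + 0.84×(128−6) = 6 + 102.48 = 108.48 → 108
  → #886d6c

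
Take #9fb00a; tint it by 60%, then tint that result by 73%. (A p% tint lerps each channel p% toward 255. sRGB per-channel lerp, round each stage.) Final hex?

#9fb00a is rgb(159, 176, 10).
Per channel, c → c + 0.6(255 − c):
  R: 159 + 0.6×(255−159) = 159 + 57.6 = 216.6 → 217
  G: 176 + 0.6×(255−176) = 176 + 47.4 = 223.4 → 223
  B: 10 + 147 = 157 → 157
After the tint: rgb(217, 223, 157) = #d9df9d.
Lerp each channel 73% toward 255:
  R: 217 + 27.74 = 244.74 → 245
  G: 223 + 23.36 = 246.36 → 246
  B: 157 + 71.54 = 228.54 → 229
rgb(245, 246, 229) = #f5f6e5.

#f5f6e5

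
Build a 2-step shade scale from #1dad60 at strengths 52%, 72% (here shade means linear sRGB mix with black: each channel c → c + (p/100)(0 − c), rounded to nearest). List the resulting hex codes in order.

#1dad60 is rgb(29, 173, 96).
52%: (29 − 15.08 = 13.92→14, 173 − 89.96 = 83.04→83, 96 − 49.92 = 46.08→46) → #0e532e
72%: (29 − 20.88 = 8.12→8, 173 − 124.56 = 48.44→48, 96 − 69.12 = 26.88→27) → #08301b

#0e532e, #08301b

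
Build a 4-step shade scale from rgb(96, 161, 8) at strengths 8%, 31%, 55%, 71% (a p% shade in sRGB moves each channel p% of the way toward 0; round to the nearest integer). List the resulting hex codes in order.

8%: (96 − 7.68 = 88.32→88, 161 − 12.88 = 148.12→148, 8 − 0.64 = 7.36→7) → #589407
31%: (96 − 29.76 = 66.24→66, 161 − 49.91 = 111.09→111, 8 − 2.48 = 5.52→6) → #426F06
55%: (96 − 52.8 = 43.2→43, 161 − 88.55 = 72.45→72, 8 − 4.4 = 3.6→4) → #2B4804
71%: (96 − 68.16 = 27.84→28, 161 − 114.31 = 46.69→47, 8 − 5.68 = 2.32→2) → #1C2F02

#589407, #426F06, #2B4804, #1C2F02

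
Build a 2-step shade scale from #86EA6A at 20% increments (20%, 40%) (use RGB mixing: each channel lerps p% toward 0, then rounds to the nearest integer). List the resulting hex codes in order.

#6BBB55, #508C40

#86EA6A is rgb(134, 234, 106).
20%: (134 − 26.8 = 107.2→107, 234 − 46.8 = 187.2→187, 106 − 21.2 = 84.8→85) → #6BBB55
40%: (134 − 53.6 = 80.4→80, 234 − 93.6 = 140.4→140, 106 − 42.4 = 63.6→64) → #508C40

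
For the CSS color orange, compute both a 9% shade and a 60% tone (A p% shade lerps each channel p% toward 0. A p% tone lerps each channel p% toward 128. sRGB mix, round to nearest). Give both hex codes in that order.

#E89600, #B38F4D

CSS orange is rgb(255, 165, 0).
9% shade:
  R: 255 + 0.09×(0−255) = 255 − 22.95 = 232.05 → 232
  G: 165 + 0.09×(0−165) = 165 − 14.85 = 150.15 → 150
  B: 0 + 0 = 0 → 0
  → #E89600
60% tone:
  R: 255 − 76.2 = 178.8 → 179
  G: 165 − 22.2 = 142.8 → 143
  B: 0 + 0.6×(128−0) = 0 + 76.8 = 76.8 → 77
  → #B38F4D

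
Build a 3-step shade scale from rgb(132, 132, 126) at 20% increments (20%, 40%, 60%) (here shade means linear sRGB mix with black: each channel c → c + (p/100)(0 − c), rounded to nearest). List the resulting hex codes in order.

20%: (132 − 26.4 = 105.6→106, 132 − 26.4 = 105.6→106, 126 − 25.2 = 100.8→101) → #6a6a65
40%: (132 − 52.8 = 79.2→79, 132 − 52.8 = 79.2→79, 126 − 50.4 = 75.6→76) → #4f4f4c
60%: (132 − 79.2 = 52.8→53, 132 − 79.2 = 52.8→53, 126 − 75.6 = 50.4→50) → #353532

#6a6a65, #4f4f4c, #353532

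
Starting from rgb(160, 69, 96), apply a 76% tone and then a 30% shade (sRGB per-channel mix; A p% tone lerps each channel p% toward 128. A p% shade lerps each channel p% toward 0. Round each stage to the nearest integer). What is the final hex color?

#5F5054

A 76% tone moves each channel 76% toward 128:
  R: 160 + 0.76×(128−160) = 160 − 24.32 = 135.68 → 136
  G: 69 + 44.84 = 113.84 → 114
  B: 96 + 0.76×(128−96) = 96 + 24.32 = 120.32 → 120
After the tone: rgb(136, 114, 120) = #887278.
Per channel, c → c + 0.3(0 − c):
  R: 136 − 40.8 = 95.2 → 95
  G: 114 − 34.2 = 79.8 → 80
  B: 120 + 0.3×(0−120) = 120 − 36 = 84 → 84
rgb(95, 80, 84) = #5F5054.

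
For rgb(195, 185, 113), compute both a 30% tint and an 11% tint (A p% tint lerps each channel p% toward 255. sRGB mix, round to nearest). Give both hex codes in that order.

30% tint:
  R: 195 + 18 = 213 → 213
  G: 185 + 0.3×(255−185) = 185 + 21 = 206 → 206
  B: 113 + 42.6 = 155.6 → 156
  → #D5CE9C
11% tint:
  R: 195 + 0.11×(255−195) = 195 + 6.6 = 201.6 → 202
  G: 185 + 7.7 = 192.7 → 193
  B: 113 + 0.11×(255−113) = 113 + 15.62 = 128.62 → 129
  → #CAC181

#D5CE9C, #CAC181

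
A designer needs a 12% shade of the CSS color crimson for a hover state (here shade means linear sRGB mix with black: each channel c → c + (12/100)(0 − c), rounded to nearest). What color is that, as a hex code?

CSS crimson is rgb(220, 20, 60).
Lerp each channel 12% toward 0:
  R: 220 + 0.12×(0−220) = 220 − 26.4 = 193.6 → 194
  G: 20 − 2.4 = 17.6 → 18
  B: 60 − 7.2 = 52.8 → 53
rgb(194, 18, 53) = #c21235.

#c21235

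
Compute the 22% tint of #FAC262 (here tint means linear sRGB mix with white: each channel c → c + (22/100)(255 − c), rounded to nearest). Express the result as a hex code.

#FAC262 is rgb(250, 194, 98).
Per channel, c → c + 0.22(255 − c):
  R: 250 + 1.1 = 251.1 → 251
  G: 194 + 0.22×(255−194) = 194 + 13.42 = 207.42 → 207
  B: 98 + 0.22×(255−98) = 98 + 34.54 = 132.54 → 133
rgb(251, 207, 133) = #FBCF85.

#FBCF85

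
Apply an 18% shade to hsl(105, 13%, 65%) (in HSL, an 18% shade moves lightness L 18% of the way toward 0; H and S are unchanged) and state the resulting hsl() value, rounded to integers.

L moves 18% from 65 toward 0: 65 − 11.7 = 53.3 → 53.
H and S are unchanged.

hsl(105, 13%, 53%)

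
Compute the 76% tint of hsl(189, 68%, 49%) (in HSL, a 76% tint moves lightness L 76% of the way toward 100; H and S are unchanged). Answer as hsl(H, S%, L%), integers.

hsl(189, 68%, 88%)

L moves 76% from 49 toward 100: 49 + 38.76 = 87.76 → 88.
H and S are unchanged.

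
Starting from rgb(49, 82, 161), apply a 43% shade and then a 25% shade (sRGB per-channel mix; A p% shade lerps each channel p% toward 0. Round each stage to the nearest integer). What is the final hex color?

#152345

A 43% shade moves each channel 43% toward 0:
  R: 49 + 0.43×(0−49) = 49 − 21.07 = 27.93 → 28
  G: 82 + 0.43×(0−82) = 82 − 35.26 = 46.74 → 47
  B: 161 − 69.23 = 91.77 → 92
After the shade: rgb(28, 47, 92) = #1C2F5C.
Lerp each channel 25% toward 0:
  R: 28 − 7 = 21 → 21
  G: 47 + 0.25×(0−47) = 47 − 11.75 = 35.25 → 35
  B: 92 + 0.25×(0−92) = 92 − 23 = 69 → 69
rgb(21, 35, 69) = #152345.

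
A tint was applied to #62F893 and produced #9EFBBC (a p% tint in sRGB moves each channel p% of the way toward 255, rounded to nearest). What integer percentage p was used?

38%

#62F893 is rgb(98, 248, 147); #9EFBBC is rgb(158, 251, 188).
On the R channel (widest range): 158 ≈ 98 + (p/100)(255 − 98), so p ≈ 100×(158 − 98)/(255 − 98) = 6000/157 = 38.22.
p = 38 reproduces all three channels after rounding.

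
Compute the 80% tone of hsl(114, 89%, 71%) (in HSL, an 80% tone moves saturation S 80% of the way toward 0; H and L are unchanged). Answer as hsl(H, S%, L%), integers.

hsl(114, 18%, 71%)

S moves 80% from 89 toward 0: 89 − 71.2 = 17.8 → 18.
H and L are unchanged.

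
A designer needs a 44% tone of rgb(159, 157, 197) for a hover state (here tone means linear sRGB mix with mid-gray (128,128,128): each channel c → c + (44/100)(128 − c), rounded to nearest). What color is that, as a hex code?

Per channel, c → c + 0.44(128 − c):
  R: 159 − 13.64 = 145.36 → 145
  G: 157 + 0.44×(128−157) = 157 − 12.76 = 144.24 → 144
  B: 197 + 0.44×(128−197) = 197 − 30.36 = 166.64 → 167
rgb(145, 144, 167) = #9190A7.

#9190A7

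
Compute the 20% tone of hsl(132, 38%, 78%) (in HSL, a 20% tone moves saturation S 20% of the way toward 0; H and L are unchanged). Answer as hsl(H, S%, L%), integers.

S moves 20% from 38 toward 0: 38 − 7.6 = 30.4 → 30.
H and L are unchanged.

hsl(132, 30%, 78%)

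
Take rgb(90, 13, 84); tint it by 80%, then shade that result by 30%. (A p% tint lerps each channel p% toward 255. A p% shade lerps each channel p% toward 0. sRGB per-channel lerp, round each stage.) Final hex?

#9b919b

Lerp each channel 80% toward 255:
  R: 90 + 0.8×(255−90) = 90 + 132 = 222 → 222
  G: 13 + 193.6 = 206.6 → 207
  B: 84 + 0.8×(255−84) = 84 + 136.8 = 220.8 → 221
After the tint: rgb(222, 207, 221) = #decfdd.
Per channel, c → c + 0.3(0 − c):
  R: 222 + 0.3×(0−222) = 222 − 66.6 = 155.4 → 155
  G: 207 + 0.3×(0−207) = 207 − 62.1 = 144.9 → 145
  B: 221 + 0.3×(0−221) = 221 − 66.3 = 154.7 → 155
rgb(155, 145, 155) = #9b919b.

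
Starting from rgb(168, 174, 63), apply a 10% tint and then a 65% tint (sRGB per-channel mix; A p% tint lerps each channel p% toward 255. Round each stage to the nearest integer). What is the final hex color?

#e4e5c2

Lerp each channel 10% toward 255:
  R: 168 + 0.1×(255−168) = 168 + 8.7 = 176.7 → 177
  G: 174 + 8.1 = 182.1 → 182
  B: 63 + 19.2 = 82.2 → 82
After the tint: rgb(177, 182, 82) = #b1b652.
A 65% tint moves each channel 65% toward 255:
  R: 177 + 0.65×(255−177) = 177 + 50.7 = 227.7 → 228
  G: 182 + 47.45 = 229.45 → 229
  B: 82 + 112.45 = 194.45 → 194
rgb(228, 229, 194) = #e4e5c2.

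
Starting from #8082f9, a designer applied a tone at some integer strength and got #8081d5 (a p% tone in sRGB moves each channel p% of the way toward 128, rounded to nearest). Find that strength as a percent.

30%

#8082f9 is rgb(128, 130, 249); #8081d5 is rgb(128, 129, 213).
On the B channel (widest range): 213 ≈ 249 + (p/100)(128 − 249), so p ≈ 100×(213 − 249)/(128 − 249) = -3600/-121 = 29.75.
p = 30 reproduces all three channels after rounding.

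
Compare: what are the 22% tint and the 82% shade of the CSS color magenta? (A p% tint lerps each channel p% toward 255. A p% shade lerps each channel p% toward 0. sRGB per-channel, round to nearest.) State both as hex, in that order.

#FF38FF, #2E002E

CSS magenta is rgb(255, 0, 255).
22% tint:
  R: 255 + 0.22×(255−255) = 255 + 0 = 255 → 255
  G: 0 + 0.22×(255−0) = 0 + 56.1 = 56.1 → 56
  B: 255 + 0.22×(255−255) = 255 + 0 = 255 → 255
  → #FF38FF
82% shade:
  R: 255 + 0.82×(0−255) = 255 − 209.1 = 45.9 → 46
  G: 0 + 0 = 0 → 0
  B: 255 − 209.1 = 45.9 → 46
  → #2E002E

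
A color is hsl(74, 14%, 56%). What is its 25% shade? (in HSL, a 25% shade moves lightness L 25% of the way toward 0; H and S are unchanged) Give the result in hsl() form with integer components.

hsl(74, 14%, 42%)

L moves 25% from 56 toward 0: 56 − 14 = 42 → 42.
H and S are unchanged.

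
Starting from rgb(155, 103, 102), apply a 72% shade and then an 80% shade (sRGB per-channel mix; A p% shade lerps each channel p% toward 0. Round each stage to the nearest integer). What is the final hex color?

A 72% shade moves each channel 72% toward 0:
  R: 155 − 111.6 = 43.4 → 43
  G: 103 − 74.16 = 28.84 → 29
  B: 102 − 73.44 = 28.56 → 29
After the shade: rgb(43, 29, 29) = #2B1D1D.
An 80% shade moves each channel 80% toward 0:
  R: 43 + 0.8×(0−43) = 43 − 34.4 = 8.6 → 9
  G: 29 − 23.2 = 5.8 → 6
  B: 29 + 0.8×(0−29) = 29 − 23.2 = 5.8 → 6
rgb(9, 6, 6) = #090606.

#090606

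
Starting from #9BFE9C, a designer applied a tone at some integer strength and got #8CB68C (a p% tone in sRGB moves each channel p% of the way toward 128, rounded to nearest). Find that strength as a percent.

#9BFE9C is rgb(155, 254, 156); #8CB68C is rgb(140, 182, 140).
On the G channel (widest range): 182 ≈ 254 + (p/100)(128 − 254), so p ≈ 100×(182 − 254)/(128 − 254) = -7200/-126 = 57.14.
p = 57 reproduces all three channels after rounding.

57%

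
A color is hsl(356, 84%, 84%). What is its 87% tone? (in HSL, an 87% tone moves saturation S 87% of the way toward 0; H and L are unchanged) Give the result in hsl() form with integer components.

hsl(356, 11%, 84%)

S moves 87% from 84 toward 0: 84 − 73.08 = 10.92 → 11.
H and L are unchanged.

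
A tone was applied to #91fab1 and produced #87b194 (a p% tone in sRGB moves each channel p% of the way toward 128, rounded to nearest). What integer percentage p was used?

60%

#91fab1 is rgb(145, 250, 177); #87b194 is rgb(135, 177, 148).
On the G channel (widest range): 177 ≈ 250 + (p/100)(128 − 250), so p ≈ 100×(177 − 250)/(128 − 250) = -7300/-122 = 59.84.
p = 60 reproduces all three channels after rounding.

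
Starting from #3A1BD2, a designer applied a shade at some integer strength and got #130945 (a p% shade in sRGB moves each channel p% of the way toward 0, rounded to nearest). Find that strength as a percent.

67%

#3A1BD2 is rgb(58, 27, 210); #130945 is rgb(19, 9, 69).
On the B channel (widest range): 69 ≈ 210 + (p/100)(0 − 210), so p ≈ 100×(69 − 210)/(0 − 210) = -14100/-210 = 67.14.
p = 67 reproduces all three channels after rounding.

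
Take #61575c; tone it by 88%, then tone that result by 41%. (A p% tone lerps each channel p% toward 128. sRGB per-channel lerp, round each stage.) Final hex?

#7e7d7e

#61575c is rgb(97, 87, 92).
Lerp each channel 88% toward 128:
  R: 97 + 27.28 = 124.28 → 124
  G: 87 + 36.08 = 123.08 → 123
  B: 92 + 31.68 = 123.68 → 124
After the tone: rgb(124, 123, 124) = #7c7b7c.
Lerp each channel 41% toward 128:
  R: 124 + 0.41×(128−124) = 124 + 1.64 = 125.64 → 126
  G: 123 + 2.05 = 125.05 → 125
  B: 124 + 1.64 = 125.64 → 126
rgb(126, 125, 126) = #7e7d7e.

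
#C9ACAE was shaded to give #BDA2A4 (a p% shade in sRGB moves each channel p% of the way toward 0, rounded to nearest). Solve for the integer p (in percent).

6%

#C9ACAE is rgb(201, 172, 174); #BDA2A4 is rgb(189, 162, 164).
On the R channel (widest range): 189 ≈ 201 + (p/100)(0 − 201), so p ≈ 100×(189 − 201)/(0 − 201) = -1200/-201 = 5.97.
p = 6 reproduces all three channels after rounding.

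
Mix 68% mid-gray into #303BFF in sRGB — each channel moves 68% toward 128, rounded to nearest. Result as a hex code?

#666AA9

#303BFF is rgb(48, 59, 255).
Per channel, c → c + 0.68(128 − c):
  R: 48 + 54.4 = 102.4 → 102
  G: 59 + 0.68×(128−59) = 59 + 46.92 = 105.92 → 106
  B: 255 + 0.68×(128−255) = 255 − 86.36 = 168.64 → 169
rgb(102, 106, 169) = #666AA9.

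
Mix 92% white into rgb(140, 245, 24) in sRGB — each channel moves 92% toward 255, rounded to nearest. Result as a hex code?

#f6feed

Per channel, c → c + 0.92(255 − c):
  R: 140 + 105.8 = 245.8 → 246
  G: 245 + 0.92×(255−245) = 245 + 9.2 = 254.2 → 254
  B: 24 + 0.92×(255−24) = 24 + 212.52 = 236.52 → 237
rgb(246, 254, 237) = #f6feed.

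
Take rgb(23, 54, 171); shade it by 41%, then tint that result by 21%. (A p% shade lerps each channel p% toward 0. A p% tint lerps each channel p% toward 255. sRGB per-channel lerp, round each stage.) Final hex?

#414F85

Per channel, c → c + 0.41(0 − c):
  R: 23 + 0.41×(0−23) = 23 − 9.43 = 13.57 → 14
  G: 54 − 22.14 = 31.86 → 32
  B: 171 + 0.41×(0−171) = 171 − 70.11 = 100.89 → 101
After the shade: rgb(14, 32, 101) = #0E2065.
A 21% tint moves each channel 21% toward 255:
  R: 14 + 0.21×(255−14) = 14 + 50.61 = 64.61 → 65
  G: 32 + 0.21×(255−32) = 32 + 46.83 = 78.83 → 79
  B: 101 + 32.34 = 133.34 → 133
rgb(65, 79, 133) = #414F85.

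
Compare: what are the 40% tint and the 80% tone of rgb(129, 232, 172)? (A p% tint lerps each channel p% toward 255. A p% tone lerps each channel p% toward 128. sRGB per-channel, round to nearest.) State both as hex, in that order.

40% tint:
  R: 129 + 50.4 = 179.4 → 179
  G: 232 + 0.4×(255−232) = 232 + 9.2 = 241.2 → 241
  B: 172 + 33.2 = 205.2 → 205
  → #B3F1CD
80% tone:
  R: 129 + 0.8×(128−129) = 129 − 0.8 = 128.2 → 128
  G: 232 + 0.8×(128−232) = 232 − 83.2 = 148.8 → 149
  B: 172 + 0.8×(128−172) = 172 − 35.2 = 136.8 → 137
  → #809589

#B3F1CD, #809589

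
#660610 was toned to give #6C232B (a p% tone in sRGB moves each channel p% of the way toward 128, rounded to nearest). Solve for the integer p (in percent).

24%

#660610 is rgb(102, 6, 16); #6C232B is rgb(108, 35, 43).
On the G channel (widest range): 35 ≈ 6 + (p/100)(128 − 6), so p ≈ 100×(35 − 6)/(128 − 6) = 2900/122 = 23.77.
p = 24 reproduces all three channels after rounding.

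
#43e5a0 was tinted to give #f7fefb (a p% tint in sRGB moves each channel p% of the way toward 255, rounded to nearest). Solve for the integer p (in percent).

#43e5a0 is rgb(67, 229, 160); #f7fefb is rgb(247, 254, 251).
On the R channel (widest range): 247 ≈ 67 + (p/100)(255 − 67), so p ≈ 100×(247 − 67)/(255 − 67) = 18000/188 = 95.74.
p = 96 reproduces all three channels after rounding.

96%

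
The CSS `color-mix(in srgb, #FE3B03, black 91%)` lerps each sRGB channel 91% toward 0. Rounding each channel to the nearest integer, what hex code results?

#170500

#FE3B03 is rgb(254, 59, 3).
Lerp each channel 91% toward 0:
  R: 254 − 231.14 = 22.86 → 23
  G: 59 + 0.91×(0−59) = 59 − 53.69 = 5.31 → 5
  B: 3 + 0.91×(0−3) = 3 − 2.73 = 0.27 → 0
rgb(23, 5, 0) = #170500.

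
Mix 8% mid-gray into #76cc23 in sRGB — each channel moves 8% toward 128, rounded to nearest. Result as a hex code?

#76cc23 is rgb(118, 204, 35).
Lerp each channel 8% toward 128:
  R: 118 + 0.08×(128−118) = 118 + 0.8 = 118.8 → 119
  G: 204 + 0.08×(128−204) = 204 − 6.08 = 197.92 → 198
  B: 35 + 7.44 = 42.44 → 42
rgb(119, 198, 42) = #77c62a.

#77c62a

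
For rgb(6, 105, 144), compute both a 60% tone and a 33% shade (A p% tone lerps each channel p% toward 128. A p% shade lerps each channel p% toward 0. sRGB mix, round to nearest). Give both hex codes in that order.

#4F7786, #044660

60% tone:
  R: 6 + 0.6×(128−6) = 6 + 73.2 = 79.2 → 79
  G: 105 + 0.6×(128−105) = 105 + 13.8 = 118.8 → 119
  B: 144 − 9.6 = 134.4 → 134
  → #4F7786
33% shade:
  R: 6 + 0.33×(0−6) = 6 − 1.98 = 4.02 → 4
  G: 105 + 0.33×(0−105) = 105 − 34.65 = 70.35 → 70
  B: 144 − 47.52 = 96.48 → 96
  → #044660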